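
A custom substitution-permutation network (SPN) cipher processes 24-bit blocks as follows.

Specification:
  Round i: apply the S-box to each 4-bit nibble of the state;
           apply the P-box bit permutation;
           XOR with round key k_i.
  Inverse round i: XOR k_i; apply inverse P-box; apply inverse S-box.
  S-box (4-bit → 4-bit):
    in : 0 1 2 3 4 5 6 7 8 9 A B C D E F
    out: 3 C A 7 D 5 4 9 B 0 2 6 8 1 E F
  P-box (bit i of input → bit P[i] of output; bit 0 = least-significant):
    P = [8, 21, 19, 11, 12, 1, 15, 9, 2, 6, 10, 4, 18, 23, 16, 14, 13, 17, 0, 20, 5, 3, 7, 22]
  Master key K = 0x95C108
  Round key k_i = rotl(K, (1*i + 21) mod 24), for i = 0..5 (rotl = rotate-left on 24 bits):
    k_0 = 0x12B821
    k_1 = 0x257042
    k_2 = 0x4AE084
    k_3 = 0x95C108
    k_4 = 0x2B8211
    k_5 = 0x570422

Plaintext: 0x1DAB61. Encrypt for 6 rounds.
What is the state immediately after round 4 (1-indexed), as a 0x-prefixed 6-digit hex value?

s_0 = plaintext = 0x1DAB61
s_1 = Round(s_0, k_0) = 0xDA14E1
s_2 = Round(s_1, k_1) = 0x2EBE74
s_3 = Round(s_2, k_2) = 0x91FFDD
s_4 = Round(s_3, k_3) = 0x00945D
s_5 = Round(s_4, k_4) = 0x29372D
s_6 = Round(s_5, k_5) = 0x92073C

0x00945D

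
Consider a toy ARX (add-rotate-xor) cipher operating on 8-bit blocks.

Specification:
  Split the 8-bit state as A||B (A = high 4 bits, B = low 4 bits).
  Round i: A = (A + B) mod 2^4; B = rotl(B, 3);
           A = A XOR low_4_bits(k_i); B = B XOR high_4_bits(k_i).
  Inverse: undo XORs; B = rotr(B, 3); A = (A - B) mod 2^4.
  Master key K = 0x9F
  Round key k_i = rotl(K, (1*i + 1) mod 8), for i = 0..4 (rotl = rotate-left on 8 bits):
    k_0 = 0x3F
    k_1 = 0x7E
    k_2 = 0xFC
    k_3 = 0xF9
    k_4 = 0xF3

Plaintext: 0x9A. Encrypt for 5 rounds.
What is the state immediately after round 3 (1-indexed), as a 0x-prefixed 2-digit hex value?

s_0 = plaintext = 0x9A
s_1 = Round(s_0, k_0) = 0xC6
s_2 = Round(s_1, k_1) = 0xC4
s_3 = Round(s_2, k_2) = 0xCD
s_4 = Round(s_3, k_3) = 0x01
s_5 = Round(s_4, k_4) = 0x27

0xCD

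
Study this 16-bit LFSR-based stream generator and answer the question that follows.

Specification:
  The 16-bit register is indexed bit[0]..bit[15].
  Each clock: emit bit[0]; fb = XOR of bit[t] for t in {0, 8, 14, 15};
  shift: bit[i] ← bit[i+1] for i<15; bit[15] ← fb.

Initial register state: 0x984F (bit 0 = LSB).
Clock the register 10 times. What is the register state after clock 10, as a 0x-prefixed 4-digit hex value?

0x6726

reg_0 = 0x984F
clock 1: out=1, reg = 0x4C27
clock 2: out=1, reg = 0x2613
clock 3: out=1, reg = 0x9309
clock 4: out=1, reg = 0xC984
clock 5: out=0, reg = 0xE4C2
clock 6: out=0, reg = 0x7261
clock 7: out=1, reg = 0x3930
clock 8: out=0, reg = 0x9C98
clock 9: out=0, reg = 0xCE4C
clock 10: out=0, reg = 0x6726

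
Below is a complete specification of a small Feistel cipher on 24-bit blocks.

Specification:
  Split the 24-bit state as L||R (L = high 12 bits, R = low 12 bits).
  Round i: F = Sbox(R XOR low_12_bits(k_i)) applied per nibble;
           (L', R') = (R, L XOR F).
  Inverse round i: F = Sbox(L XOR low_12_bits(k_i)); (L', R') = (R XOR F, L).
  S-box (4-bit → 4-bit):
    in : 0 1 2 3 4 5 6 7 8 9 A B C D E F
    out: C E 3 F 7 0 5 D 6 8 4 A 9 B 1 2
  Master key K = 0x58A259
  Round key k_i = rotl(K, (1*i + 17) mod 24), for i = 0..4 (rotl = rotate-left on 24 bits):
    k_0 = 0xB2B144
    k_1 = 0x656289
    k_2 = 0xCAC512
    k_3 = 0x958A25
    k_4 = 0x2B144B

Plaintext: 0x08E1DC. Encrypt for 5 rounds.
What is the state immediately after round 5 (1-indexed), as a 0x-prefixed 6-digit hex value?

0x5EC209

s_0 = plaintext = 0x08E1DC
s_1 = Round(s_0, k_0) = 0x1DCC08
s_2 = Round(s_1, k_1) = 0xC080B2
s_3 = Round(s_2, k_2) = 0x0B2C44
s_4 = Round(s_3, k_3) = 0xC445EC
s_5 = Round(s_4, k_4) = 0x5EC209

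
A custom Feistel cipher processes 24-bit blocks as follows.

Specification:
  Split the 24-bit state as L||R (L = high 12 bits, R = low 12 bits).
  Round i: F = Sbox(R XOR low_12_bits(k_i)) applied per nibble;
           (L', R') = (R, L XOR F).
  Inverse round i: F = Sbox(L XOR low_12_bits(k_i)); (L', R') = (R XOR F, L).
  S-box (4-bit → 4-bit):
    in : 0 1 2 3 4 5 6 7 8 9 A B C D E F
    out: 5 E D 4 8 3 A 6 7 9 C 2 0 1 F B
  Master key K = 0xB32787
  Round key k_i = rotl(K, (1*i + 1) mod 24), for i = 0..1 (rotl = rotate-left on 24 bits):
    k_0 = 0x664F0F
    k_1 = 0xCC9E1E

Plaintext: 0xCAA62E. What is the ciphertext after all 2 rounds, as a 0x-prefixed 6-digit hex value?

0x574482

s_0 = plaintext = 0xCAA62E
s_1 = Round(s_0, k_0) = 0x62E574
s_2 = Round(s_1, k_1) = 0x574482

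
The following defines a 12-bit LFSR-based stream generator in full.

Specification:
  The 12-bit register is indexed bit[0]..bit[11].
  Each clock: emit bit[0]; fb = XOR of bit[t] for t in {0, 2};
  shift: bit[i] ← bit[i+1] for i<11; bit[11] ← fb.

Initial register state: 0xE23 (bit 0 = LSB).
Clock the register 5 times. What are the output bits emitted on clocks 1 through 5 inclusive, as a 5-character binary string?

11000

reg_0 = 0xE23
clock 1: out=1, reg = 0xF11
clock 2: out=1, reg = 0xF88
clock 3: out=0, reg = 0x7C4
clock 4: out=0, reg = 0xBE2
clock 5: out=0, reg = 0x5F1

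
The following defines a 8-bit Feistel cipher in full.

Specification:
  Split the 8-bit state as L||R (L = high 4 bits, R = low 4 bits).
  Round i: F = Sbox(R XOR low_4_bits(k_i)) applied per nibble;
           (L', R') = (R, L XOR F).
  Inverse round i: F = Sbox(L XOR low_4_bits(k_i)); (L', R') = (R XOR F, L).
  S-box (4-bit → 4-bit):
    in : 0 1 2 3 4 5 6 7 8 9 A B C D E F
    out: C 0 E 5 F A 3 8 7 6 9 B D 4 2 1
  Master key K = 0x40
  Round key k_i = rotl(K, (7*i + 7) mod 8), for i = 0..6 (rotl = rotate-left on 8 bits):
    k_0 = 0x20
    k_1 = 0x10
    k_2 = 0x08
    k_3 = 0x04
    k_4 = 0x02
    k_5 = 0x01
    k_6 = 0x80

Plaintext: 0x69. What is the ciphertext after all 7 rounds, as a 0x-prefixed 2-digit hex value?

s_0 = plaintext = 0x69
s_1 = Round(s_0, k_0) = 0x90
s_2 = Round(s_1, k_1) = 0x05
s_3 = Round(s_2, k_2) = 0x54
s_4 = Round(s_3, k_3) = 0x49
s_5 = Round(s_4, k_4) = 0x9F
s_6 = Round(s_5, k_5) = 0xFB
s_7 = Round(s_6, k_6) = 0xB4

0xB4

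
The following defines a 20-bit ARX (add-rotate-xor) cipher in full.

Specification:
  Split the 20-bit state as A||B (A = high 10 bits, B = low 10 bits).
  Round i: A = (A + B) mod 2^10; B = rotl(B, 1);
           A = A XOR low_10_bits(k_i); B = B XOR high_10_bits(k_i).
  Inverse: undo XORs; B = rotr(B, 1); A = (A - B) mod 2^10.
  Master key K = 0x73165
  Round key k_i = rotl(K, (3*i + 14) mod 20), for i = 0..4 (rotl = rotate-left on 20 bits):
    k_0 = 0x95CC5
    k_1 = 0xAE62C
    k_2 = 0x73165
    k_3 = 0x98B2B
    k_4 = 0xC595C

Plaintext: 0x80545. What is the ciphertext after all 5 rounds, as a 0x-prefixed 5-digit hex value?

0xE3CFC

s_0 = plaintext = 0x80545
s_1 = Round(s_0, k_0) = 0xE0CDD
s_2 = Round(s_1, k_1) = 0x93303
s_3 = Round(s_2, k_2) = 0x0ABCB
s_4 = Round(s_3, k_3) = 0x379F5
s_5 = Round(s_4, k_4) = 0xE3CFC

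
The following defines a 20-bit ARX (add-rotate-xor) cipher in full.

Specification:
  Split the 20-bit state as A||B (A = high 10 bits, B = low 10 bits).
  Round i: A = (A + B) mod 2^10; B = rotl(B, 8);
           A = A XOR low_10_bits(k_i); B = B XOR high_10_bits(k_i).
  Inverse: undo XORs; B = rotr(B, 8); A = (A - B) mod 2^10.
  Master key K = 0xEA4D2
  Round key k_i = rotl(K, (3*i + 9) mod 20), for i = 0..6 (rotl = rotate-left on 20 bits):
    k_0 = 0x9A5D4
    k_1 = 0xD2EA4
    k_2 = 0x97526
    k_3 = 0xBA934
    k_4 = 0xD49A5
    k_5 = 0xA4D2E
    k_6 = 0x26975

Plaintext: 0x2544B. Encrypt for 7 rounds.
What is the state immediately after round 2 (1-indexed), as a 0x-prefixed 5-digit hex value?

0x02C15

s_0 = plaintext = 0x2544B
s_1 = Round(s_0, k_0) = 0x4D17B
s_2 = Round(s_1, k_1) = 0x02C15
s_3 = Round(s_2, k_2) = 0x41B58
s_4 = Round(s_3, k_3) = 0x5AA3C
s_5 = Round(s_4, k_4) = 0x80FDD
s_6 = Round(s_5, k_5) = 0x33B64
s_7 = Round(s_6, k_6) = 0x51C43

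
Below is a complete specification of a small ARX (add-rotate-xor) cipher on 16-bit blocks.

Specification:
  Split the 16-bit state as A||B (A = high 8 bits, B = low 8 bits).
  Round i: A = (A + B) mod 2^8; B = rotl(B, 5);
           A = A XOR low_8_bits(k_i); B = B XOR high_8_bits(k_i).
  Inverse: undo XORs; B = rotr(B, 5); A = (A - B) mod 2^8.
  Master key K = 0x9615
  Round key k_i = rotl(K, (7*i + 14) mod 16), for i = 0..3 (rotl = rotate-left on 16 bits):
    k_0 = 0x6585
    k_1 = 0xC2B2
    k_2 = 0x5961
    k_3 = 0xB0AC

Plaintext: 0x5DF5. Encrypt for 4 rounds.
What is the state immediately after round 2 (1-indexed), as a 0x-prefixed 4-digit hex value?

s_0 = plaintext = 0x5DF5
s_1 = Round(s_0, k_0) = 0xD7DB
s_2 = Round(s_1, k_1) = 0x00B9
s_3 = Round(s_2, k_2) = 0xD86E
s_4 = Round(s_3, k_3) = 0xEA7D

0x00B9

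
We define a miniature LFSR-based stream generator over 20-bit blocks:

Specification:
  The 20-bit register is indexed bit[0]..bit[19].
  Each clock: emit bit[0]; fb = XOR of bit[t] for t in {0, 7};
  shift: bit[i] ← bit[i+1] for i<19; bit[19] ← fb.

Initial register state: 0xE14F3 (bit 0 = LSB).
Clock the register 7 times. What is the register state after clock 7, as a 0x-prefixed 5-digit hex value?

reg_0 = 0xE14F3
clock 1: out=1, reg = 0x70A79
clock 2: out=1, reg = 0xB853C
clock 3: out=0, reg = 0x5C29E
clock 4: out=0, reg = 0xAE14F
clock 5: out=1, reg = 0xD70A7
clock 6: out=1, reg = 0x6B853
clock 7: out=1, reg = 0xB5C29

0xB5C29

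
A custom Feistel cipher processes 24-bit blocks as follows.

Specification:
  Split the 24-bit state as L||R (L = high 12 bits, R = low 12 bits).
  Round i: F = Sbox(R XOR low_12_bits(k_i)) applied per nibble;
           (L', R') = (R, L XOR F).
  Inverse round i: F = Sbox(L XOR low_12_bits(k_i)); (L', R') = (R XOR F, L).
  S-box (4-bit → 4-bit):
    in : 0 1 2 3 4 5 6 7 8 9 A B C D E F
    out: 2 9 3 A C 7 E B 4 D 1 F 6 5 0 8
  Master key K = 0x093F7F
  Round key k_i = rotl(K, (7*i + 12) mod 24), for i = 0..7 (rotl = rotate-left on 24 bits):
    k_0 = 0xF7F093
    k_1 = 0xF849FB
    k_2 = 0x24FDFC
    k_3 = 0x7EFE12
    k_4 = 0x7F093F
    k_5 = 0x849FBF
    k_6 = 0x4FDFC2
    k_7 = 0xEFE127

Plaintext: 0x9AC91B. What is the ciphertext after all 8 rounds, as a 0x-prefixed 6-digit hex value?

0x1665F6

s_0 = plaintext = 0x9AC91B
s_1 = Round(s_0, k_0) = 0x91B4E8
s_2 = Round(s_1, k_1) = 0x4E8C81
s_3 = Round(s_2, k_2) = 0xC81D5D
s_4 = Round(s_3, k_3) = 0xD5D649
s_5 = Round(s_4, k_4) = 0x6495E3
s_6 = Round(s_5, k_5) = 0x5E373F
s_7 = Round(s_6, k_6) = 0x73F166
s_8 = Round(s_7, k_7) = 0x1665F6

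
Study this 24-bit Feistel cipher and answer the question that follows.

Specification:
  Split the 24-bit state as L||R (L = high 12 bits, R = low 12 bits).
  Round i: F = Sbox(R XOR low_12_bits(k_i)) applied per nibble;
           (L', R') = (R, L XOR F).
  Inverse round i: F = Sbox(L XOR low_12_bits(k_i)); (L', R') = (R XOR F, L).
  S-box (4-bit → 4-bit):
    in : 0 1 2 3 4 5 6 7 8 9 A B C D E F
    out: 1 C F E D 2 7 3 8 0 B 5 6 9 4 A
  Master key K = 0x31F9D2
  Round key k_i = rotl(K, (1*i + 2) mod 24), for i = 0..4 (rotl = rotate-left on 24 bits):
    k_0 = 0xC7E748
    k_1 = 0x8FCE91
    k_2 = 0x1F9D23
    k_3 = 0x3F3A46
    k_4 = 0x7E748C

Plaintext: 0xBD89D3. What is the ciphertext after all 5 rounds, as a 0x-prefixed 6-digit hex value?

0xC73F80

s_0 = plaintext = 0xBD89D3
s_1 = Round(s_0, k_0) = 0x9D3FDD
s_2 = Round(s_1, k_1) = 0xFDD505
s_3 = Round(s_2, k_2) = 0x50572A
s_4 = Round(s_3, k_3) = 0x72AC73
s_5 = Round(s_4, k_4) = 0xC73F80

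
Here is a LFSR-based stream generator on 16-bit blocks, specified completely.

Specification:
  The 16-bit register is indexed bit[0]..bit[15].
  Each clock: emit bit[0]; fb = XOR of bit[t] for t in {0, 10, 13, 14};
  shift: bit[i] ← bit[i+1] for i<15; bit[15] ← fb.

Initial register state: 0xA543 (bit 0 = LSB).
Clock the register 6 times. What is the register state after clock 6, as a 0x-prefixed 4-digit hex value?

0x8695

reg_0 = 0xA543
clock 1: out=1, reg = 0xD2A1
clock 2: out=1, reg = 0x6950
clock 3: out=0, reg = 0x34A8
clock 4: out=0, reg = 0x1A54
clock 5: out=0, reg = 0x0D2A
clock 6: out=0, reg = 0x8695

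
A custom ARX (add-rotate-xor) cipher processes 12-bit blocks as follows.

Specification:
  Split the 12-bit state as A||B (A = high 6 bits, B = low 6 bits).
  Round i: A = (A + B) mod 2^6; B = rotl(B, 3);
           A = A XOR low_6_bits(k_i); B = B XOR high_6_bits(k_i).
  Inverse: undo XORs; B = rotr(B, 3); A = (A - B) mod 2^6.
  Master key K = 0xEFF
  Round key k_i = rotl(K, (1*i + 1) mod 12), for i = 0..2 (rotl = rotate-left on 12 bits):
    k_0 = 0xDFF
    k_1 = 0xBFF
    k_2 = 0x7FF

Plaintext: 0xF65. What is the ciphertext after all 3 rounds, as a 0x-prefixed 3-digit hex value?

0x139

s_0 = plaintext = 0xF65
s_1 = Round(s_0, k_0) = 0x75B
s_2 = Round(s_1, k_1) = 0x1F4
s_3 = Round(s_2, k_2) = 0x139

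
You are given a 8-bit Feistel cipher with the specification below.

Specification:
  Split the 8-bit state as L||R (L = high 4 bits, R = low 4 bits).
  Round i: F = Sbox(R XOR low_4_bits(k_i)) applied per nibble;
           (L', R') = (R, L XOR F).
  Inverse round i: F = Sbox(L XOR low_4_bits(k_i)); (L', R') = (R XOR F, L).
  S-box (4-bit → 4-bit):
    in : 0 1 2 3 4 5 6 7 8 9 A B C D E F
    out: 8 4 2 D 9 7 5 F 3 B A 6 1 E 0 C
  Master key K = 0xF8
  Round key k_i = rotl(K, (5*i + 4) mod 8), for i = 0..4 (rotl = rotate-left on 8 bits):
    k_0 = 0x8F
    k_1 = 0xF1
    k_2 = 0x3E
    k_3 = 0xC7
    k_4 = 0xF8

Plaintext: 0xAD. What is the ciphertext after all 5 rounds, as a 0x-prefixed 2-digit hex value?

s_0 = plaintext = 0xAD
s_1 = Round(s_0, k_0) = 0xD8
s_2 = Round(s_1, k_1) = 0x86
s_3 = Round(s_2, k_2) = 0x6B
s_4 = Round(s_3, k_3) = 0xB7
s_5 = Round(s_4, k_4) = 0x77

0x77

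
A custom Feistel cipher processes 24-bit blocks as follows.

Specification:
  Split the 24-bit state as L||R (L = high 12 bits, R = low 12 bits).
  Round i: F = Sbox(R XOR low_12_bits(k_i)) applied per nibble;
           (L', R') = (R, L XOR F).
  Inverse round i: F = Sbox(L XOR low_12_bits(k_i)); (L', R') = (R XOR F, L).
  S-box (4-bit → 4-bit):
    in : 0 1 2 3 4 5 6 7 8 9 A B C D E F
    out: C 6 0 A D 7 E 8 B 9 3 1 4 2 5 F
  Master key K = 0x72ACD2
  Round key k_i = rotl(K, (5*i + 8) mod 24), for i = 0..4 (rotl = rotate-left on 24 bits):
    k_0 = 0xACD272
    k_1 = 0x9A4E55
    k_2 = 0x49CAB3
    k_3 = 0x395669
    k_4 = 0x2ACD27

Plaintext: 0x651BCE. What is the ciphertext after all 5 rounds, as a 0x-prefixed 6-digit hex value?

0xB7195D

s_0 = plaintext = 0x651BCE
s_1 = Round(s_0, k_0) = 0xBCEF45
s_2 = Round(s_1, k_1) = 0xF45DA2
s_3 = Round(s_2, k_2) = 0xDA2723
s_4 = Round(s_3, k_3) = 0x723B71
s_5 = Round(s_4, k_4) = 0xB7195D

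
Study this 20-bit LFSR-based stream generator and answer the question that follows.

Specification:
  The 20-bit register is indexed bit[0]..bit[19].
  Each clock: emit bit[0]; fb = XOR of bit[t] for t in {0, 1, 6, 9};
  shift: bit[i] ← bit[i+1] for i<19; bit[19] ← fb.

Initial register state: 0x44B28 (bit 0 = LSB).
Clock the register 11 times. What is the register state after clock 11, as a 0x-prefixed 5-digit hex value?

reg_0 = 0x44B28
clock 1: out=0, reg = 0xA2594
clock 2: out=0, reg = 0x512CA
clock 3: out=0, reg = 0xA8965
clock 4: out=1, reg = 0x544B2
clock 5: out=0, reg = 0xAA259
clock 6: out=1, reg = 0xD512C
clock 7: out=0, reg = 0x6A896
clock 8: out=0, reg = 0xB544B
clock 9: out=1, reg = 0xDAA25
clock 10: out=1, reg = 0x6D512
clock 11: out=0, reg = 0xB6A89

0xB6A89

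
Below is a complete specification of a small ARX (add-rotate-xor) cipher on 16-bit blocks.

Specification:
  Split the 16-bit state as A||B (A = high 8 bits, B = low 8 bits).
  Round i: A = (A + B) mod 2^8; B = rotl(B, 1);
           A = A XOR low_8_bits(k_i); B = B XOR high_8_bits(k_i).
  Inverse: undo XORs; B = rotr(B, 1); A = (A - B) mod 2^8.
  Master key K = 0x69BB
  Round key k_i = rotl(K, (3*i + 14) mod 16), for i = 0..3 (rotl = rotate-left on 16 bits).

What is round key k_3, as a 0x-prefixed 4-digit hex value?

0xDDB4

K = 0x69BB
k_0 = rotl(K, (3*0+14) mod 16) = rotl(K, 14) = 0xDA6E
k_1 = rotl(K, (3*1+14) mod 16) = rotl(K, 1) = 0xD376
k_2 = rotl(K, (3*2+14) mod 16) = rotl(K, 4) = 0x9BB6
k_3 = rotl(K, (3*3+14) mod 16) = rotl(K, 7) = 0xDDB4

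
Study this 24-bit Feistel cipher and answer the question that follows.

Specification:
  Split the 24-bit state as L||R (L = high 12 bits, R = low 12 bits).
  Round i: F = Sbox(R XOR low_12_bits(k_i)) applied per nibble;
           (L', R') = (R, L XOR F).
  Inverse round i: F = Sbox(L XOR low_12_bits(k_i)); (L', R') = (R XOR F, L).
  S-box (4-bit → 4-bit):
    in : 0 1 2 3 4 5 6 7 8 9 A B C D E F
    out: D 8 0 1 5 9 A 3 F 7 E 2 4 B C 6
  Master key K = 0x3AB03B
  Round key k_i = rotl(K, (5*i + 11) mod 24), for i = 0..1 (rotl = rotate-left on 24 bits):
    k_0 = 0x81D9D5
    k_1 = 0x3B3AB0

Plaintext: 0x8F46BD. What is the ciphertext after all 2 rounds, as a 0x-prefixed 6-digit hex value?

0xE5B37F

s_0 = plaintext = 0x8F46BD
s_1 = Round(s_0, k_0) = 0x6BDE5B
s_2 = Round(s_1, k_1) = 0xE5B37F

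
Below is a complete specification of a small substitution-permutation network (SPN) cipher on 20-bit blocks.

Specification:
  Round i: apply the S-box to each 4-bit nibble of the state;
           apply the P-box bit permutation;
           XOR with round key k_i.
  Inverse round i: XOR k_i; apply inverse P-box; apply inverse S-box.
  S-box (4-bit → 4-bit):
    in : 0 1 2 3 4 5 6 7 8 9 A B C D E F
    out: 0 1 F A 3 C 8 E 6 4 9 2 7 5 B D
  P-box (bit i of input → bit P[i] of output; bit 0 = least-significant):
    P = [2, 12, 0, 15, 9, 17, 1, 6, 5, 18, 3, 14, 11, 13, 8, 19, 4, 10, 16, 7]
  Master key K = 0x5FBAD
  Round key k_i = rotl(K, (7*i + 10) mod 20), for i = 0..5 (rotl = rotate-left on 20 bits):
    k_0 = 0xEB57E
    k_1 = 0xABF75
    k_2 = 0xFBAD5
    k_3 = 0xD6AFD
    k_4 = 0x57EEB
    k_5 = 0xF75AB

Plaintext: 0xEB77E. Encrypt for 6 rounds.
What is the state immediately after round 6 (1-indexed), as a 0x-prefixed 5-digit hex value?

s_0 = plaintext = 0xEB77E
s_1 = Round(s_0, k_0) = 0x841A0
s_2 = Round(s_1, k_1) = 0xB9115
s_3 = Round(s_2, k_2) = 0xF3DF4
s_4 = Round(s_3, k_3) = 0x45803
s_5 = Round(s_4, k_4) = 0x9EBF3
s_6 = Round(s_5, k_5) = 0x2CFE9

0x2CFE9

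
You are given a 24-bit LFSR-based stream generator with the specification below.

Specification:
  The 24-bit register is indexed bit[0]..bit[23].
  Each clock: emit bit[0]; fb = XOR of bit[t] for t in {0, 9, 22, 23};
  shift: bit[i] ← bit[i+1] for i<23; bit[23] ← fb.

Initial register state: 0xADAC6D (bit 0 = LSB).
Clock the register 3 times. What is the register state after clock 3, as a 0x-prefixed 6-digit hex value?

0x15B58D

reg_0 = 0xADAC6D
clock 1: out=1, reg = 0x56D636
clock 2: out=0, reg = 0x2B6B1B
clock 3: out=1, reg = 0x15B58D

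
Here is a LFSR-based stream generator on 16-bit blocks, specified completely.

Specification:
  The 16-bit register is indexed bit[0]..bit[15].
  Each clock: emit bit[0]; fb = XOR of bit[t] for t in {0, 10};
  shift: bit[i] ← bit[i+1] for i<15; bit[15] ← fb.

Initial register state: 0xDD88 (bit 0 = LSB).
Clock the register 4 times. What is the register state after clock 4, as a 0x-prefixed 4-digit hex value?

reg_0 = 0xDD88
clock 1: out=0, reg = 0xEEC4
clock 2: out=0, reg = 0xF762
clock 3: out=0, reg = 0xFBB1
clock 4: out=1, reg = 0xFDD8

0xFDD8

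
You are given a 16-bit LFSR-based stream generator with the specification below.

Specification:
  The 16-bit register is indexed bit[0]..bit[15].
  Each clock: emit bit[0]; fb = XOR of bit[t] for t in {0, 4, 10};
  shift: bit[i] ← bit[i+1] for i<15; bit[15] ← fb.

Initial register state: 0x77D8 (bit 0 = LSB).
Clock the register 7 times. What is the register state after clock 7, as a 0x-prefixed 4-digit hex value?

reg_0 = 0x77D8
clock 1: out=0, reg = 0x3BEC
clock 2: out=0, reg = 0x1DF6
clock 3: out=0, reg = 0x0EFB
clock 4: out=1, reg = 0x877D
clock 5: out=1, reg = 0xC3BE
clock 6: out=0, reg = 0xE1DF
clock 7: out=1, reg = 0x70EF

0x70EF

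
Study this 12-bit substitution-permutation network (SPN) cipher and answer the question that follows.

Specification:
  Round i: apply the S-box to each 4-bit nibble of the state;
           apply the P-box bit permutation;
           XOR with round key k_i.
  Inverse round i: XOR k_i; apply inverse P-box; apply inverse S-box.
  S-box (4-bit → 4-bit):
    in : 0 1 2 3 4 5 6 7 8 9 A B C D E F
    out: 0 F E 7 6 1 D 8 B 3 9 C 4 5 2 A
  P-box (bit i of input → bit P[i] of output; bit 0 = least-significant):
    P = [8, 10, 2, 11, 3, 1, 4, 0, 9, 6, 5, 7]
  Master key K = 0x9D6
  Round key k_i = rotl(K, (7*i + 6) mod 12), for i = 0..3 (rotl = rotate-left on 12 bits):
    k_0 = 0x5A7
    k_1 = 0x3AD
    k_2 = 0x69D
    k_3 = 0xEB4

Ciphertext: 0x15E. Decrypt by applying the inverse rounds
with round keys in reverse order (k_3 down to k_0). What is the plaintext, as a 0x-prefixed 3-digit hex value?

s_0 = ciphertext = 0x15E
s_1 = InvRound(s_0, k_3) = 0x198
s_2 = InvRound(s_1, k_2) = 0x573
s_3 = InvRound(s_2, k_1) = 0x834
s_4 = InvRound(s_3, k_0) = 0x728

0x728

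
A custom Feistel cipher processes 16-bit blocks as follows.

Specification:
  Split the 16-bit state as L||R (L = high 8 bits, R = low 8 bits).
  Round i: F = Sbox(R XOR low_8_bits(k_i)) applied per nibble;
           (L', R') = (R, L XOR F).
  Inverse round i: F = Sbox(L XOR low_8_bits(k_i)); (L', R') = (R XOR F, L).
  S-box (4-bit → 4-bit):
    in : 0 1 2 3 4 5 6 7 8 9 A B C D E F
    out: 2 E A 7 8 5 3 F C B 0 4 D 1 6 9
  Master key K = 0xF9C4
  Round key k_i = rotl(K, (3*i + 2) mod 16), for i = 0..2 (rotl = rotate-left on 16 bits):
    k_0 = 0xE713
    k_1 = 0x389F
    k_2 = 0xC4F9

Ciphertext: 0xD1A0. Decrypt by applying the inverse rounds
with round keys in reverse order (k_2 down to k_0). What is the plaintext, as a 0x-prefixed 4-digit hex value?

s_0 = ciphertext = 0xD1A0
s_1 = InvRound(s_0, k_2) = 0x0CD1
s_2 = InvRound(s_1, k_1) = 0x660C
s_3 = InvRound(s_2, k_0) = 0xF966

0xF966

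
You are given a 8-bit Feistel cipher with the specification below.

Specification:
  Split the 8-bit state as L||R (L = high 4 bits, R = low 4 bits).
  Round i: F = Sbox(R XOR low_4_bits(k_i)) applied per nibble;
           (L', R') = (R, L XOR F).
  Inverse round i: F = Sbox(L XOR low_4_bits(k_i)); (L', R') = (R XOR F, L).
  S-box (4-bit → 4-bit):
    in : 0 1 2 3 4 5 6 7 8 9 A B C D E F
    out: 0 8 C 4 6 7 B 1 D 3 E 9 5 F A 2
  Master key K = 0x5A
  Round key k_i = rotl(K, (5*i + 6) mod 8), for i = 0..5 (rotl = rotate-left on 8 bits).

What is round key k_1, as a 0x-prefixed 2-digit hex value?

K = 0x5A
k_0 = rotl(K, (5*0+6) mod 8) = rotl(K, 6) = 0x96
k_1 = rotl(K, (5*1+6) mod 8) = rotl(K, 3) = 0xD2

0xD2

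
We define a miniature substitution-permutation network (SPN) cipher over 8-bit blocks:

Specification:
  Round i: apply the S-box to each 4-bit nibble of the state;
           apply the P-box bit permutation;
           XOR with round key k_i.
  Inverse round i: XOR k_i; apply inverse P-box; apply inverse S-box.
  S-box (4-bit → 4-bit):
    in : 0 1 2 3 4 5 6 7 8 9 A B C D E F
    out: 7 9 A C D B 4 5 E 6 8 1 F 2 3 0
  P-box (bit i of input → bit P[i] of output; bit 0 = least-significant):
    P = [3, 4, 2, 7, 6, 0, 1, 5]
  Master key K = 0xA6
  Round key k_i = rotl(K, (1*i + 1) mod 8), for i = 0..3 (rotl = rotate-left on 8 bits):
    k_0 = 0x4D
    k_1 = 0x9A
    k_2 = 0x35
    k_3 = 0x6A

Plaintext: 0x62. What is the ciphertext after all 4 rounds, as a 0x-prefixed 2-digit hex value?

s_0 = plaintext = 0x62
s_1 = Round(s_0, k_0) = 0xDF
s_2 = Round(s_1, k_1) = 0x9B
s_3 = Round(s_2, k_2) = 0x3E
s_4 = Round(s_3, k_3) = 0x50

0x50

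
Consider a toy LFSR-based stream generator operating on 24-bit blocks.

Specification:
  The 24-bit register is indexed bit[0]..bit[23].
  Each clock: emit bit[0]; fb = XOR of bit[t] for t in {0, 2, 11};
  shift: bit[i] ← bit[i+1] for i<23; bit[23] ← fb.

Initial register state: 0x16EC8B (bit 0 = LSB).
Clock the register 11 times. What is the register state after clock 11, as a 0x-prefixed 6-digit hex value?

reg_0 = 0x16EC8B
clock 1: out=1, reg = 0x0B7645
clock 2: out=1, reg = 0x05BB22
clock 3: out=0, reg = 0x82DD91
clock 4: out=1, reg = 0x416EC8
clock 5: out=0, reg = 0xA0B764
clock 6: out=0, reg = 0xD05BB2
clock 7: out=0, reg = 0xE82DD9
clock 8: out=1, reg = 0x7416EC
clock 9: out=0, reg = 0xBA0B76
clock 10: out=0, reg = 0x5D05BB
clock 11: out=1, reg = 0xAE82DD

0xAE82DD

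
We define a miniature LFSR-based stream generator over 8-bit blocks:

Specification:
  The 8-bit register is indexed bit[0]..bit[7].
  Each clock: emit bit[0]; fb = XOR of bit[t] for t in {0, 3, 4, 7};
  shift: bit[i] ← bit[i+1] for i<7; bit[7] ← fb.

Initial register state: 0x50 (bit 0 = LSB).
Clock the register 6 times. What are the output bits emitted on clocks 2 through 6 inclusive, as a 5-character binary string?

reg_0 = 0x50
clock 1: out=0, reg = 0xA8
clock 2: out=0, reg = 0x54
clock 3: out=0, reg = 0xAA
clock 4: out=0, reg = 0x55
clock 5: out=1, reg = 0x2A
clock 6: out=0, reg = 0x95

00010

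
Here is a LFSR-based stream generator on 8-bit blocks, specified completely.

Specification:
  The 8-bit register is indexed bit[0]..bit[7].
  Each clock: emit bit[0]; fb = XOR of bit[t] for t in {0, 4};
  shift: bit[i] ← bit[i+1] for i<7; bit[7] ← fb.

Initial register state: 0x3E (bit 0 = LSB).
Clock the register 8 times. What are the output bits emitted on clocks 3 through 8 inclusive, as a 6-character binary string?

reg_0 = 0x3E
clock 1: out=0, reg = 0x9F
clock 2: out=1, reg = 0x4F
clock 3: out=1, reg = 0xA7
clock 4: out=1, reg = 0xD3
clock 5: out=1, reg = 0x69
clock 6: out=1, reg = 0xB4
clock 7: out=0, reg = 0xDA
clock 8: out=0, reg = 0xED

111100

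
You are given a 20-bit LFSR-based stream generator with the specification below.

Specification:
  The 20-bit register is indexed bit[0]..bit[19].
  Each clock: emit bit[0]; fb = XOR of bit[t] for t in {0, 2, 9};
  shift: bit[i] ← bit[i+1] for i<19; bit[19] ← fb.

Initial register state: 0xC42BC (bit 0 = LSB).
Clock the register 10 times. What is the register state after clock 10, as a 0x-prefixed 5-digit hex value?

0x0CB10

reg_0 = 0xC42BC
clock 1: out=0, reg = 0x6215E
clock 2: out=0, reg = 0xB10AF
clock 3: out=1, reg = 0x58857
clock 4: out=1, reg = 0x2C42B
clock 5: out=1, reg = 0x96215
clock 6: out=1, reg = 0xCB10A
clock 7: out=0, reg = 0x65885
clock 8: out=1, reg = 0x32C42
clock 9: out=0, reg = 0x19621
clock 10: out=1, reg = 0x0CB10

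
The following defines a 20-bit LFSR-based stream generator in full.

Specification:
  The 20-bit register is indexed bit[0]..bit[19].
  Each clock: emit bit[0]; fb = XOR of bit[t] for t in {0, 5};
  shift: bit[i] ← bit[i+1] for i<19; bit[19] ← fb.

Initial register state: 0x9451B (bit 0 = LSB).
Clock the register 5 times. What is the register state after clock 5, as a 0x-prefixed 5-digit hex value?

0x9CA28

reg_0 = 0x9451B
clock 1: out=1, reg = 0xCA28D
clock 2: out=1, reg = 0xE5146
clock 3: out=0, reg = 0x728A3
clock 4: out=1, reg = 0x39451
clock 5: out=1, reg = 0x9CA28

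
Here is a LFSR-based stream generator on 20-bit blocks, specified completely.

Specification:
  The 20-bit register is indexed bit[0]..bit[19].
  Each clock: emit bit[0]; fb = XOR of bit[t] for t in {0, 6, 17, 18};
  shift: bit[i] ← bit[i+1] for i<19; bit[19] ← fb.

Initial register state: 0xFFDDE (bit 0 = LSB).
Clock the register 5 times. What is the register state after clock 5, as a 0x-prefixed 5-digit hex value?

reg_0 = 0xFFDDE
clock 1: out=0, reg = 0xFFEEF
clock 2: out=1, reg = 0x7FF77
clock 3: out=1, reg = 0x3FFBB
clock 4: out=1, reg = 0x1FFDD
clock 5: out=1, reg = 0x0FFEE

0x0FFEE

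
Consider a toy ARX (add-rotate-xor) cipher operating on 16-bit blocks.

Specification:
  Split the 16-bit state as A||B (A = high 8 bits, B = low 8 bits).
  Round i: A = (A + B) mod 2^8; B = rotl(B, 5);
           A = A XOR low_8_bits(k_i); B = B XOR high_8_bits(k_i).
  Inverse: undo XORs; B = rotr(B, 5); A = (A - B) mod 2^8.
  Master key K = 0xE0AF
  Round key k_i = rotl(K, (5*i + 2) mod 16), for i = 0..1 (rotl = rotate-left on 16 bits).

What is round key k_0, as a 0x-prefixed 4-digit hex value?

0x82BF

K = 0xE0AF
k_0 = rotl(K, (5*0+2) mod 16) = rotl(K, 2) = 0x82BF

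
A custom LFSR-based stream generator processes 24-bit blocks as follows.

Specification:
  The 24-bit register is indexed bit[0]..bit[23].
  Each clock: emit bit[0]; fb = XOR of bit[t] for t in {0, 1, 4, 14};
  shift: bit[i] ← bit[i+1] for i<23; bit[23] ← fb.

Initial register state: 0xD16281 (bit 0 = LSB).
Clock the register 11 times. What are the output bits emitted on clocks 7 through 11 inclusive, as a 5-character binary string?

01010

reg_0 = 0xD16281
clock 1: out=1, reg = 0x68B140
clock 2: out=0, reg = 0x3458A0
clock 3: out=0, reg = 0x9A2C50
clock 4: out=0, reg = 0xCD1628
clock 5: out=0, reg = 0x668B14
clock 6: out=0, reg = 0xB3458A
clock 7: out=0, reg = 0x59A2C5
clock 8: out=1, reg = 0xACD162
clock 9: out=0, reg = 0x5668B1
clock 10: out=1, reg = 0xAB3458
clock 11: out=0, reg = 0xD59A2C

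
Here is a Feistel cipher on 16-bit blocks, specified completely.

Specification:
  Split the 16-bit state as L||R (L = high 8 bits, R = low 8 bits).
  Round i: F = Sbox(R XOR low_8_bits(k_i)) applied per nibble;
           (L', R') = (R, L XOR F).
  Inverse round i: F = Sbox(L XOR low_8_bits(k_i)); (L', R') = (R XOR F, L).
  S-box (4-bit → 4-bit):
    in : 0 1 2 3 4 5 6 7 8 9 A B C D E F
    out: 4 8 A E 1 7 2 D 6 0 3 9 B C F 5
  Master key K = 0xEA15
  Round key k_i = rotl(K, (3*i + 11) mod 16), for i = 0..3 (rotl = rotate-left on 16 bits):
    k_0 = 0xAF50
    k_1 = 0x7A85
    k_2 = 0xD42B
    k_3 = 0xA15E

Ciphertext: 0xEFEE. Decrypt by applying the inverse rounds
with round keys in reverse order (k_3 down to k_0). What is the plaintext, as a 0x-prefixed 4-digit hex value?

0xA2F4

s_0 = ciphertext = 0xEFEE
s_1 = InvRound(s_0, k_3) = 0x76EF
s_2 = InvRound(s_1, k_2) = 0x9376
s_3 = InvRound(s_2, k_1) = 0xF493
s_4 = InvRound(s_3, k_0) = 0xA2F4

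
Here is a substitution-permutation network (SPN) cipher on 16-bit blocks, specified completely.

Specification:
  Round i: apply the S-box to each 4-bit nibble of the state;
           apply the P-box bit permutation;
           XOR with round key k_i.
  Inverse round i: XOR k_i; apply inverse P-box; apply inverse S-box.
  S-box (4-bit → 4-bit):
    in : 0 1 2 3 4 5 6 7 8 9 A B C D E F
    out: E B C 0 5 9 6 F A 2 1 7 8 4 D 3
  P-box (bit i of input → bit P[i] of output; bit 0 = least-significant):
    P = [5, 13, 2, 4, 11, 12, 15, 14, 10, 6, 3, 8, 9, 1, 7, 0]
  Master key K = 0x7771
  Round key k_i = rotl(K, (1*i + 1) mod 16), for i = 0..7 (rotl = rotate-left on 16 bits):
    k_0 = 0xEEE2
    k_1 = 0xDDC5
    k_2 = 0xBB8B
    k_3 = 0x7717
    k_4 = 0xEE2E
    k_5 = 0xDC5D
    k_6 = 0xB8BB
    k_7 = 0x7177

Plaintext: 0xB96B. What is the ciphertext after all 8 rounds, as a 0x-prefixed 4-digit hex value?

0x071A

s_0 = plaintext = 0xB96B
s_1 = Round(s_0, k_0) = 0x5C04
s_2 = Round(s_1, k_1) = 0x0EE0
s_3 = Round(s_2, k_2) = 0x5614
s_4 = Round(s_3, k_3) = 0x2D7A
s_5 = Round(s_4, k_4) = 0x3687
s_6 = Round(s_5, k_5) = 0xAC21
s_7 = Round(s_6, k_6) = 0x5B8B
s_8 = Round(s_7, k_7) = 0x071A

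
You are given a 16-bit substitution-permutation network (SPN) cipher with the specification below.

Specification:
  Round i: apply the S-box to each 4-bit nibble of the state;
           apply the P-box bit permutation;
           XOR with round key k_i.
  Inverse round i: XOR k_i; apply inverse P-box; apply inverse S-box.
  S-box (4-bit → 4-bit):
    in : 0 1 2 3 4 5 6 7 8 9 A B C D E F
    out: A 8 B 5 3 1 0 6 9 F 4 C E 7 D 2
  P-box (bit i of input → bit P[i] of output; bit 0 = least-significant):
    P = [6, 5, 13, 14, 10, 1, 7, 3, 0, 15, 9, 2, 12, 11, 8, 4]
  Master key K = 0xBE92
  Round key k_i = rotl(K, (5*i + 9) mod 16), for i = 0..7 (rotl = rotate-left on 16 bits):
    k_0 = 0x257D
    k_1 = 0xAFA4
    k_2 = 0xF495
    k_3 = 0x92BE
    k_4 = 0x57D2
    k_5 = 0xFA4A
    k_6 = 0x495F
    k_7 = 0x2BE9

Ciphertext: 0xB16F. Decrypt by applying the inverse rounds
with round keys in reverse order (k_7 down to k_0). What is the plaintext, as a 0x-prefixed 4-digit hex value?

0x12F7

s_0 = ciphertext = 0xB16F
s_1 = InvRound(s_0, k_7) = 0x4C76
s_2 = InvRound(s_1, k_6) = 0xA58F
s_3 = InvRound(s_2, k_5) = 0xDE38
s_4 = InvRound(s_3, k_4) = 0x7FC4
s_5 = InvRound(s_4, k_3) = 0xCF29
s_6 = InvRound(s_5, k_2) = 0x9BB7
s_7 = InvRound(s_6, k_1) = 0x854A
s_8 = InvRound(s_7, k_0) = 0x12F7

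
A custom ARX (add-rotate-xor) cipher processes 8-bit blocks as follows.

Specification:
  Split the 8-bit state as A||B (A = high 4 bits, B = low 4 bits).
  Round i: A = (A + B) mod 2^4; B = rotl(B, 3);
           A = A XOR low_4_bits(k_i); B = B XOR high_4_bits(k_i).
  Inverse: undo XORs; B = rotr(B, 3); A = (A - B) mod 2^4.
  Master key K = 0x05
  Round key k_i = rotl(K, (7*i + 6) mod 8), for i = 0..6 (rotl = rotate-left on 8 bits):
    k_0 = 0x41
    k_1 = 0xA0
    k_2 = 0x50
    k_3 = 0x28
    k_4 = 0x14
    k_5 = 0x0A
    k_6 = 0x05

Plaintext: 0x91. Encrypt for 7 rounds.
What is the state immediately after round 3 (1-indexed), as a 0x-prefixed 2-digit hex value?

0x33

s_0 = plaintext = 0x91
s_1 = Round(s_0, k_0) = 0xBC
s_2 = Round(s_1, k_1) = 0x7C
s_3 = Round(s_2, k_2) = 0x33
s_4 = Round(s_3, k_3) = 0xEB
s_5 = Round(s_4, k_4) = 0xDC
s_6 = Round(s_5, k_5) = 0x36
s_7 = Round(s_6, k_6) = 0xC3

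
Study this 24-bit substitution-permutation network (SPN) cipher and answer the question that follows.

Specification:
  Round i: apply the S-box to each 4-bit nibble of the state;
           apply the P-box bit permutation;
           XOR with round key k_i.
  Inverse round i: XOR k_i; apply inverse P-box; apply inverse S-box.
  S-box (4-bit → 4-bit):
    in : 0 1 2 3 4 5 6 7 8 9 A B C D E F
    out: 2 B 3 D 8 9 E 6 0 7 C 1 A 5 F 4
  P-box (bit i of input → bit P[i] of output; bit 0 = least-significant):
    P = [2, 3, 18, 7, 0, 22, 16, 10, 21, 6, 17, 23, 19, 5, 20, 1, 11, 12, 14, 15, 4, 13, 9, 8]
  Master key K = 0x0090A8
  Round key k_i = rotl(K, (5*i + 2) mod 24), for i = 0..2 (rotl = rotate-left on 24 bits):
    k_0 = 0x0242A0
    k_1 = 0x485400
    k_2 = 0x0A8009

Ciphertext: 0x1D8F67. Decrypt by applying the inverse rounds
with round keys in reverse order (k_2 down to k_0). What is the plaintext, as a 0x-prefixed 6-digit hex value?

0x5F0D02

s_0 = ciphertext = 0x1D8F67
s_1 = InvRound(s_0, k_2) = 0xAB67A9
s_2 = InvRound(s_1, k_1) = 0x60039C
s_3 = InvRound(s_2, k_0) = 0x5F0D02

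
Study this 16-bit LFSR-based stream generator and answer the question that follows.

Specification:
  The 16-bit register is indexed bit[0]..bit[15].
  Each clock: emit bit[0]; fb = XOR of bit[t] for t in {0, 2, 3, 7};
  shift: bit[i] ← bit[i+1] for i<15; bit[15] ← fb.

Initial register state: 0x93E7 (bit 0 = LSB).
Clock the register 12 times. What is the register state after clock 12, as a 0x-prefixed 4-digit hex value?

reg_0 = 0x93E7
clock 1: out=1, reg = 0xC9F3
clock 2: out=1, reg = 0x64F9
clock 3: out=1, reg = 0xB27C
clock 4: out=0, reg = 0x593E
clock 5: out=0, reg = 0x2C9F
clock 6: out=1, reg = 0x164F
clock 7: out=1, reg = 0x8B27
clock 8: out=1, reg = 0x4593
clock 9: out=1, reg = 0x22C9
clock 10: out=1, reg = 0x9164
clock 11: out=0, reg = 0xC8B2
clock 12: out=0, reg = 0xE459

0xE459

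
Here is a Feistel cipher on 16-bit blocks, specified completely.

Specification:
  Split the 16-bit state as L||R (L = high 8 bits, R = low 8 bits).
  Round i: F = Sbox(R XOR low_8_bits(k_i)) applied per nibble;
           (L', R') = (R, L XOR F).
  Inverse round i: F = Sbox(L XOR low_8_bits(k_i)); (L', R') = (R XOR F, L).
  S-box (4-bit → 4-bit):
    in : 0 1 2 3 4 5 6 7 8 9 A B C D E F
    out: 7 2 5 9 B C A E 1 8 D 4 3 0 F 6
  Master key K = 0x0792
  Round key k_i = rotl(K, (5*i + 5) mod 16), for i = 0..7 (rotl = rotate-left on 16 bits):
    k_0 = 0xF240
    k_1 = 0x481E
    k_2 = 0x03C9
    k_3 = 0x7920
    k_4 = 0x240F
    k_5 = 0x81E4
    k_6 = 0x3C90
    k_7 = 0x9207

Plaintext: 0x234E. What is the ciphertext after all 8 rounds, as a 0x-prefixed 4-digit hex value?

0x7923

s_0 = plaintext = 0x234E
s_1 = Round(s_0, k_0) = 0x4E5C
s_2 = Round(s_1, k_1) = 0x5CFB
s_3 = Round(s_2, k_2) = 0xFBC9
s_4 = Round(s_3, k_3) = 0xC903
s_5 = Round(s_4, k_4) = 0x03BA
s_6 = Round(s_5, k_5) = 0xBACC
s_7 = Round(s_6, k_6) = 0xCC79
s_8 = Round(s_7, k_7) = 0x7923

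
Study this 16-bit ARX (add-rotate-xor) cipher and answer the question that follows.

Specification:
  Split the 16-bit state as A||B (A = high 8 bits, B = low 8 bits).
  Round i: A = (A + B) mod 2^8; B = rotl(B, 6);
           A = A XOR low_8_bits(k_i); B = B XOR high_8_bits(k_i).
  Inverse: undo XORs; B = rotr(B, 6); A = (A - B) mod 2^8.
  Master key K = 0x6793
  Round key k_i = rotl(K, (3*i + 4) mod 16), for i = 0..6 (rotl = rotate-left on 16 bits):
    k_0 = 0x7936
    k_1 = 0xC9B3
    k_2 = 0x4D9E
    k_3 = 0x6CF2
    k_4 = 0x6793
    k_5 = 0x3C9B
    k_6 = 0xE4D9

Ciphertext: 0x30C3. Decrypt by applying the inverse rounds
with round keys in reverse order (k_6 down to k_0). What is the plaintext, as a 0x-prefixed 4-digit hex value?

s_0 = ciphertext = 0x30C3
s_1 = InvRound(s_0, k_6) = 0x4D9C
s_2 = InvRound(s_1, k_5) = 0x5482
s_3 = InvRound(s_2, k_4) = 0x3097
s_4 = InvRound(s_3, k_3) = 0xD3EF
s_5 = InvRound(s_4, k_2) = 0xC38A
s_6 = InvRound(s_5, k_1) = 0x630D
s_7 = InvRound(s_6, k_0) = 0x84D1

0x84D1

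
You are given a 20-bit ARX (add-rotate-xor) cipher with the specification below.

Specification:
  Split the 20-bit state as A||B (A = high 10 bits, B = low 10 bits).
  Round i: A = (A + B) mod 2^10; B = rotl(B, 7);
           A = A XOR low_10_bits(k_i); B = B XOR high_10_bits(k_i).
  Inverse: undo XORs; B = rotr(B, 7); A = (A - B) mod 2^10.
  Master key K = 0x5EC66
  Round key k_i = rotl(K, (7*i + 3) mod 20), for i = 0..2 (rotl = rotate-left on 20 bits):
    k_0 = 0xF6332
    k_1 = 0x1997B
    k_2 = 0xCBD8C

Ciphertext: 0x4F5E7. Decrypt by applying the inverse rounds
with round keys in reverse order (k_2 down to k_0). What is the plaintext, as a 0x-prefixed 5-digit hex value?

s_0 = ciphertext = 0x4F5E7
s_1 = InvRound(s_0, k_2) = 0x9B245
s_2 = InvRound(s_1, k_1) = 0x7ED1C
s_3 = InvRound(s_2, k_0) = 0x29225

0x29225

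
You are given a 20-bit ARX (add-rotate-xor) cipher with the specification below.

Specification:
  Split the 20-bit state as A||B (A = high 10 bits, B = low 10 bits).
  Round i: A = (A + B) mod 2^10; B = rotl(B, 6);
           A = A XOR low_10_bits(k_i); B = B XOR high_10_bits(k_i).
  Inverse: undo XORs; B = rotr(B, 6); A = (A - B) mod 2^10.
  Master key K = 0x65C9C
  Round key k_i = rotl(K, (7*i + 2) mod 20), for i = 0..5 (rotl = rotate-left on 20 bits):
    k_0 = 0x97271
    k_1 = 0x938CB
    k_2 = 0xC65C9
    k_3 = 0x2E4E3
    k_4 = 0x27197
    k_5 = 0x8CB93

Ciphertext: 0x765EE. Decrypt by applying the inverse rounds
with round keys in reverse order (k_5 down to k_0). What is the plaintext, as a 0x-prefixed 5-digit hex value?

0xBBC25

s_0 = ciphertext = 0x765EE
s_1 = InvRound(s_0, k_5) = 0x1EDCF
s_2 = InvRound(s_1, k_4) = 0x2DD35
s_3 = InvRound(s_2, k_3) = 0xE38C6
s_4 = InvRound(s_3, k_2) = 0x121FF
s_5 = InvRound(s_4, k_1) = 0x5971E
s_6 = InvRound(s_5, k_0) = 0xBBC25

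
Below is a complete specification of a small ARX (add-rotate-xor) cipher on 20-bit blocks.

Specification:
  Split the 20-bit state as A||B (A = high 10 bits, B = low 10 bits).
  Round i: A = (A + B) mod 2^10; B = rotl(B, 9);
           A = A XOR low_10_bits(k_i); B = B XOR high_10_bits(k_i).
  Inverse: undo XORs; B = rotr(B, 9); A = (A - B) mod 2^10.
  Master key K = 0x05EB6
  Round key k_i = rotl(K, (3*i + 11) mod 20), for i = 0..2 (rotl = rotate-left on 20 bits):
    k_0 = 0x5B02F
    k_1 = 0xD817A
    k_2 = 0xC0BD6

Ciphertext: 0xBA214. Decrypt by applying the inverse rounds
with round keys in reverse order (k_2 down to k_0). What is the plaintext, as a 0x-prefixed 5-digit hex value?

s_0 = ciphertext = 0xBA214
s_1 = InvRound(s_0, k_2) = 0xC4A2C
s_2 = InvRound(s_1, k_1) = 0xF4298
s_3 = InvRound(s_2, k_0) = 0x05BE9

0x05BE9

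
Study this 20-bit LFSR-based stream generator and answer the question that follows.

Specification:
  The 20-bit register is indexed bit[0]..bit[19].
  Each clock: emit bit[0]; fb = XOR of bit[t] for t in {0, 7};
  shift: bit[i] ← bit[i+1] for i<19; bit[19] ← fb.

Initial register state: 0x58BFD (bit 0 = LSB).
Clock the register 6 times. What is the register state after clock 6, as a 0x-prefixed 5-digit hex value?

0xA962F

reg_0 = 0x58BFD
clock 1: out=1, reg = 0x2C5FE
clock 2: out=0, reg = 0x962FF
clock 3: out=1, reg = 0x4B17F
clock 4: out=1, reg = 0xA58BF
clock 5: out=1, reg = 0x52C5F
clock 6: out=1, reg = 0xA962F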